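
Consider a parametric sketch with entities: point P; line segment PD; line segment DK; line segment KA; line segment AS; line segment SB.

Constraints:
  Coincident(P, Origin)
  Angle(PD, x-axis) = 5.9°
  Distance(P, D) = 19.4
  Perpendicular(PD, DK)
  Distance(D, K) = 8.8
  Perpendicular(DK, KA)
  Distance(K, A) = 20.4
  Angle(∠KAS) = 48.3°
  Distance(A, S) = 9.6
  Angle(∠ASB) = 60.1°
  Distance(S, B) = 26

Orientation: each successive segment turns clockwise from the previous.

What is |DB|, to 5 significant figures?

26.936

P is at the origin; PD runs at 5.9° with length 19.4, so D = (19.297, 1.9942). PD ⟂ DK, so DK runs at -84.100°; with |DK| = 8.8, K = (20.202, -6.7592). DK ⟂ KA, so KA runs at -174.10°; with |KA| = 20.4, A = (-0.090128, -8.8562). ∠KAS = 48.3° gives AS at 54.200° from the x-axis; with |AS| = 9.6, S = (5.5255, -1.0700). ∠ASB = 60.1° gives SB at -65.700° from the x-axis; with |SB| = 26.0, B = (16.225, -24.766). Then |DB| = |B − D| = 26.936.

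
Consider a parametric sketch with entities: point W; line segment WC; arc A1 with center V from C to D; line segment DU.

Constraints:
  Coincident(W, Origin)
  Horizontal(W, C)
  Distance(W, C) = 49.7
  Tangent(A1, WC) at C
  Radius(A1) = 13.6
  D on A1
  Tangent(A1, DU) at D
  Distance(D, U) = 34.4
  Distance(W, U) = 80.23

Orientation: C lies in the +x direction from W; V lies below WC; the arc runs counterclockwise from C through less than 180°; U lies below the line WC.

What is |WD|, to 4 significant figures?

46.45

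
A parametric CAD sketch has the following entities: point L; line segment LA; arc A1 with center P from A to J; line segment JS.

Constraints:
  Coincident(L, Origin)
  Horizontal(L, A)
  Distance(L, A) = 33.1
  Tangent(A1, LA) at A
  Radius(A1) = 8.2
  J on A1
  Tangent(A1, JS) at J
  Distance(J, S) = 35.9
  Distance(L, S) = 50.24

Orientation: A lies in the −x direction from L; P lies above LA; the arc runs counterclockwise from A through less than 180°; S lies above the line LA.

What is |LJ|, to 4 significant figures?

26.18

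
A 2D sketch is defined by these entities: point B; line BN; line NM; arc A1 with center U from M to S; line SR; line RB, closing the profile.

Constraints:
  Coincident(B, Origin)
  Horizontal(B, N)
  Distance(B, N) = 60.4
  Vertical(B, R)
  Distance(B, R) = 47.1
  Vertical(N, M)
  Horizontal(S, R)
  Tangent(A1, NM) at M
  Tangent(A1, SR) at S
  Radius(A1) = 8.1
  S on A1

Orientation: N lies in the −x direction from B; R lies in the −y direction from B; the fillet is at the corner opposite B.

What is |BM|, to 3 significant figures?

71.9

The virtual corner opposite B is at (-60.4, -47.1). Tangency of A1 to NM means the radius UM is perpendicular to NM and since A1 is tangent to SR there, US ⟂ SR, with radius 8.1, so the center U sits 8.1 in from both sides at U = (-52.3, -39.0). That places the tangent points at M = (-60.4, -39.0) on NM and S = (-52.3, -47.1) on SR. Then |BM| = |M − B| = 71.9.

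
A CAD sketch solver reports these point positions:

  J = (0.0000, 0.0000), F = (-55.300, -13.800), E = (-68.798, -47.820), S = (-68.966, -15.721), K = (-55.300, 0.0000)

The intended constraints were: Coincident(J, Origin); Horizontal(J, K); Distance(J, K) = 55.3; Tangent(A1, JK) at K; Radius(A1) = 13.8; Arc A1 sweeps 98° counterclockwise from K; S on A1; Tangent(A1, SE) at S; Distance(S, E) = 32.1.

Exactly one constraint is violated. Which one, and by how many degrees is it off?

Tangent(A1, SE) at S — off by 7.70°.

J = (0.00, 0.00) ✓; J.y = 0.00, K.y = 0.00 ✓; |JK| = 55.30 ✓; ∠(FK, KJ) = 90.00° ✓; |FK| = 13.80 ✓; bearing(F→S) − bearing(F→K) = 98.00° ✓; |FS| = 13.80 ✓; ∠(FS, SE) = 97.70° ✗; |SE| = 32.10 ✓.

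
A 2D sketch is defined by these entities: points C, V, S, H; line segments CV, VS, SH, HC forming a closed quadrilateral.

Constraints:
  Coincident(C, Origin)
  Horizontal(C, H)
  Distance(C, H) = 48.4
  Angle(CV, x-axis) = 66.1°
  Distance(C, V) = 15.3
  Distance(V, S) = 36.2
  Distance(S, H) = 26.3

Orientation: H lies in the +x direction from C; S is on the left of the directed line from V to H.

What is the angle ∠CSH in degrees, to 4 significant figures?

75.43°

Checks: |VS| = 36.20 ✓; |SH| = 26.30 ✓.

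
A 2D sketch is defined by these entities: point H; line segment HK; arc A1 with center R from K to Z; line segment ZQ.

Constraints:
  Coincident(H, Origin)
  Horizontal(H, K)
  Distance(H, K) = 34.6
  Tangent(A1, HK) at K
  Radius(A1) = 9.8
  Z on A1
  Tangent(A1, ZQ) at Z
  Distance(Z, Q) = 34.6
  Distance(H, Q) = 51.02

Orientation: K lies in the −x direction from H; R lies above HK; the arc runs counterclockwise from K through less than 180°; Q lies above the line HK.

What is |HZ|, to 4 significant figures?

26.69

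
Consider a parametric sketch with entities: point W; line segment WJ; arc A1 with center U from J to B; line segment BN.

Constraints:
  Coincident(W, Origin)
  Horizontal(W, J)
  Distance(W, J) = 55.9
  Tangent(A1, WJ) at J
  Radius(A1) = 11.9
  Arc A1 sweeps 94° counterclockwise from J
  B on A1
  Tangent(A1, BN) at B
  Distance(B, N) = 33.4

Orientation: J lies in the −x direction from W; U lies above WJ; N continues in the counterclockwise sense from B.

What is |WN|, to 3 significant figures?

65.3

On A1, J sits at bearing -90° from U; a 94° counterclockwise sweep puts B at bearing 4°, so B = U + 11.9·(cos 4°, sin 4°) = (-44.0, 12.7). Since A1 is tangent to BN there, UB ⟂ BN, so BN runs along (−sin 4°, cos 4°); with |BN| = 33.4, N = (-46.4, 46.0). Then |WN| = |N − W| = 65.3.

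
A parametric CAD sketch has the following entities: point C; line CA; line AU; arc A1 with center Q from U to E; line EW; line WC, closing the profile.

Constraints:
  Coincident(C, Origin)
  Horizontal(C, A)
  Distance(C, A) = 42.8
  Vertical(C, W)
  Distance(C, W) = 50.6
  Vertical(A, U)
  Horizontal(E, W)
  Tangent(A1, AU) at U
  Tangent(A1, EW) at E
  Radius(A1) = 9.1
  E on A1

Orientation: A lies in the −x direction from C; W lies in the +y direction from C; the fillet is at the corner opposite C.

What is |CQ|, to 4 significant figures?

53.46

C is at the origin; C and A share the same y with |CA| = 42.8 and A on the −x side, so A = (-42.80, 0.000). C and W share the same x with |CW| = 50.6 and W on the +y side, so W = (0.000, 50.60). The virtual corner opposite C is at (-42.80, 50.60). Since A1 is tangent to AU there, QU ⟂ AU and A1 meets EW tangentially, so QE is at right angles to EW, with radius 9.1, so the center Q sits 9.1 in from both sides at Q = (-33.70, 41.50). Then |CQ| = |Q − C| = 53.46.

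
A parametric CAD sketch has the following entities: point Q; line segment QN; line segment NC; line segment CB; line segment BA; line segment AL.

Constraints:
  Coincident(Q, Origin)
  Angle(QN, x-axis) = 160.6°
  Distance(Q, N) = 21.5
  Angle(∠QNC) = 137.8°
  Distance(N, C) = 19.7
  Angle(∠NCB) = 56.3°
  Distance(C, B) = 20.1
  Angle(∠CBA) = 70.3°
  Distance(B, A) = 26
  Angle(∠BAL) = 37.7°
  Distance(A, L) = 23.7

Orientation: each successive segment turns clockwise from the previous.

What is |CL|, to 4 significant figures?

4.455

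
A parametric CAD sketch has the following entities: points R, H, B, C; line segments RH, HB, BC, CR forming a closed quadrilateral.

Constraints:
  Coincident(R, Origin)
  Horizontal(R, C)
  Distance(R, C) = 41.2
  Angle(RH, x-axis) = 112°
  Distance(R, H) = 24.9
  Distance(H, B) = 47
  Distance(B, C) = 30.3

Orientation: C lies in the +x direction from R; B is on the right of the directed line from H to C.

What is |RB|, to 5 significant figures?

22.952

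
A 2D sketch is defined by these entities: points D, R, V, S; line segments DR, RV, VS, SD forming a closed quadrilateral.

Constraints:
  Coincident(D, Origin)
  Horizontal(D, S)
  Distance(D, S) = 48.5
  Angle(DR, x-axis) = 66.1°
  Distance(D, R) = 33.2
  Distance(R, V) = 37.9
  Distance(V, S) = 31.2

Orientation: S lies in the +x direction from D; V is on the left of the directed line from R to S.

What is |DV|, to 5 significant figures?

60.013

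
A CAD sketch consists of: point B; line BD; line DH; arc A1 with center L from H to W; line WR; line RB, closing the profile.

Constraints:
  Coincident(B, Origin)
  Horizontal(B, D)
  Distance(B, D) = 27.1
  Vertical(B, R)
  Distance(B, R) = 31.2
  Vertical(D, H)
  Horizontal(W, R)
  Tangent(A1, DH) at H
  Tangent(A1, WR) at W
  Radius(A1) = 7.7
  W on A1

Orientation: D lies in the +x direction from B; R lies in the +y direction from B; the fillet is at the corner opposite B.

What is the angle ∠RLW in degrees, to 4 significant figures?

68.35°

B is at the origin; B and D share the same y with |BD| = 27.1 and D on the +x side, so D = (27.10, 0.000). B and R share the same x with |BR| = 31.2 and R on the +y side, so R = (0.000, 31.20). The virtual corner opposite B is at (27.10, 31.20). A1 meets DH tangentially, so LH is at right angles to DH and tangency of A1 to WR means the radius LW is perpendicular to WR, with radius 7.7, so the center L sits 7.7 in from both sides at L = (19.40, 23.50). That places the tangent points at H = (27.10, 23.50) on DH and W = (19.40, 31.20) on WR. Then cos ∠RLW = LR·LW / (|LR||LW|), giving 68.35°.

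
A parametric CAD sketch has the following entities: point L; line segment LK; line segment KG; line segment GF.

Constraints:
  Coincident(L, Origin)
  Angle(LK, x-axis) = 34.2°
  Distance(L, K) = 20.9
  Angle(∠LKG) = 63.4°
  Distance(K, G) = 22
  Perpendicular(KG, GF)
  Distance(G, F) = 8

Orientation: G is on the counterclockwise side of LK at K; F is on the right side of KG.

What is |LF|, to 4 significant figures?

29.53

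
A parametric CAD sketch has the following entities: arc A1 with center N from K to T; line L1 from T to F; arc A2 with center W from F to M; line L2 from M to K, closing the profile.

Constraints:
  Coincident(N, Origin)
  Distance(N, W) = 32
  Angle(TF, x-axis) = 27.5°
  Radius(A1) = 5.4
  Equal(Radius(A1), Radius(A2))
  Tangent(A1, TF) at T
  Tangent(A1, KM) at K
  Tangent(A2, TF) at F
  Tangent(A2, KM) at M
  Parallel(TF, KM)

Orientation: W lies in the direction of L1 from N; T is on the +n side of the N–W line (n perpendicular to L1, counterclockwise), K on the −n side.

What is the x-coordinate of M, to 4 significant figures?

30.88

The slot axis is L1's direction at 27.5°, so u = (cos 27.5°, sin 27.5°) = (0.8870, 0.4617) and n = (−sin 27.5°, cos 27.5°) = (-0.4617, 0.8870). N is at the origin and W lies 32.0 along u from N, so W = 32.0·u = (28.38, 14.78). Tangency of A1 to both parallel lines with radius 5.4 puts T and K at N ± 5.4·n: T = (-2.493, 4.790), K = (2.493, -4.790). Equal radii place F and M the same way about W: F = W + 5.4·n = (25.89, 19.57), M = W − 5.4·n = (30.88, 9.986). So M.x = 30.88.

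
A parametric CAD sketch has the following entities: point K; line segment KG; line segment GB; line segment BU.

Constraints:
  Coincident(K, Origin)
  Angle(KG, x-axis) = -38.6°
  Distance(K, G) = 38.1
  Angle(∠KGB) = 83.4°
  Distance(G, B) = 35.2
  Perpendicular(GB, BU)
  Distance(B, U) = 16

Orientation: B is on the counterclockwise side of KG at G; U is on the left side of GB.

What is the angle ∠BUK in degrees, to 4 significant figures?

125.3°

K is at the origin; KG runs at -38.6° with length 38.1, so G = 38.1·(cos -38.6°, sin -38.6°) = (29.78, -23.77). ∠KGB = 83.4°, so GB runs at -38.6° + (180° − 83.4°) = 58.00° from the x-axis; with |GB| = 35.2, B = G + 35.2·(cos 58.00°, sin 58.00°) = (48.43, 6.081). The perpendicularity gives BU at right angles to GB; with |BU| = 16.0 on the left of GB, U = B + 16.0·(-0.8480, 0.5299) = (34.86, 14.56). Then cos ∠BUK = UB·UK / (|UB||UK|), giving 125.3°.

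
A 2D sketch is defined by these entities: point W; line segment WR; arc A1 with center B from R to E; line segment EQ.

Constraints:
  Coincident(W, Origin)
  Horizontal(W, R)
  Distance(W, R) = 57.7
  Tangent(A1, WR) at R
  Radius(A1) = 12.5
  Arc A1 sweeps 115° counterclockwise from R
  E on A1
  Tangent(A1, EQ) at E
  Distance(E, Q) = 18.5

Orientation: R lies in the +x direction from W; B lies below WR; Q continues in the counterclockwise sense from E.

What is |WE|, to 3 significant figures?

49.7

A1 meets WR tangentially, so BR is at right angles to WR, so B = R + (0, -12.5) = (57.7, -12.5). On A1, R sits at bearing 90° from B; a 115° counterclockwise sweep puts E at bearing 205°, so E = B + 12.5·(cos 205°, sin 205°) = (46.4, -17.8). Then |WE| = |E − W| = 49.7.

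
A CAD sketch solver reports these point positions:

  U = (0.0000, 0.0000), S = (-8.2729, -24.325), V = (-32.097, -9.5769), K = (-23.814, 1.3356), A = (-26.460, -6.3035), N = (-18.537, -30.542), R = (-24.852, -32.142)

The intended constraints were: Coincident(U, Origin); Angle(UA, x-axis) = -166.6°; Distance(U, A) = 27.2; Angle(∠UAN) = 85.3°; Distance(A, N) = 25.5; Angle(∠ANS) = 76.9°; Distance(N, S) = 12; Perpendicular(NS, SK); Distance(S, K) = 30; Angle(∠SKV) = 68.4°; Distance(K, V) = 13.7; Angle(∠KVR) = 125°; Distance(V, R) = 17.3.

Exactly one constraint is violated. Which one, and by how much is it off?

Distance(V, R) = 17.3 — off by 6.40.

U = (0.00, 0.00) ✓; UA at -166.6° ✓; |UA| = 27.20 ✓; ∠UAN = 85.30° ✓; |AN| = 25.50 ✓; ∠ANS = 76.90° ✓; |NS| = 12.00 ✓; ∠(NS, SK) = 90.00° ✓; |SK| = 30.00 ✓; ∠SKV = 68.40° ✓; |KV| = 13.70 ✓; ∠KVR = 125.0° ✓; |VR| = 23.70 ✗.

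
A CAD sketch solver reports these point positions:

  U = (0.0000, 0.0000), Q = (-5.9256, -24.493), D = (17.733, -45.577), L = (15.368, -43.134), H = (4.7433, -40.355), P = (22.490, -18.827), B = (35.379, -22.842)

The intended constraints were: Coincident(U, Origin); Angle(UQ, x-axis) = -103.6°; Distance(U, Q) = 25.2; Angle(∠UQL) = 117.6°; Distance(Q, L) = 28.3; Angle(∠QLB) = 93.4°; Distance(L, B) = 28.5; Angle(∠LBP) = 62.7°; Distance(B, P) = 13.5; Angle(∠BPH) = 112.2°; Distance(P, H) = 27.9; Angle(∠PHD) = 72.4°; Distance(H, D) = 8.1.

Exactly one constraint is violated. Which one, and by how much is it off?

Distance(H, D) = 8.1 — off by 5.90.

U = (0.00, 0.00) ✓; UQ at -103.6° ✓; |UQ| = 25.20 ✓; ∠UQL = 117.6° ✓; |QL| = 28.30 ✓; ∠QLB = 93.40° ✓; |LB| = 28.50 ✓; ∠LBP = 62.70° ✓; |BP| = 13.50 ✓; ∠BPH = 112.2° ✓; |PH| = 27.90 ✓; ∠PHD = 72.40° ✓; |HD| = 14.00 ✗.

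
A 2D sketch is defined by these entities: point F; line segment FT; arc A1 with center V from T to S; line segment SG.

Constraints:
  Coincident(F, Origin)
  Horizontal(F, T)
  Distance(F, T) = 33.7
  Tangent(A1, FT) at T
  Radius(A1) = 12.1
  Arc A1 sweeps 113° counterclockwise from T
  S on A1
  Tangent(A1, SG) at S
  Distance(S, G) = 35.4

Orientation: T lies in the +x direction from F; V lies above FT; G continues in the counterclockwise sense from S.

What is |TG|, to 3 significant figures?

49.5

F is at the origin; FT is horizontal with |FT| = 33.7 and T on the +x side, so T = (33.7, 0.00). Since A1 is tangent to FT there, VT ⟂ FT, so V = T + (0, 12.1) = (33.7, 12.1). On A1, T sits at bearing -90° from V; a 113° counterclockwise sweep puts S at bearing 23°, so S = V + 12.1·(cos 23°, sin 23°) = (44.8, 16.8). A1 meets SG tangentially, so VS is at right angles to SG, so SG runs along (−sin 23°, cos 23°); with |SG| = 35.4, G = (31.0, 49.4). Then |TG| = |G − T| = 49.5.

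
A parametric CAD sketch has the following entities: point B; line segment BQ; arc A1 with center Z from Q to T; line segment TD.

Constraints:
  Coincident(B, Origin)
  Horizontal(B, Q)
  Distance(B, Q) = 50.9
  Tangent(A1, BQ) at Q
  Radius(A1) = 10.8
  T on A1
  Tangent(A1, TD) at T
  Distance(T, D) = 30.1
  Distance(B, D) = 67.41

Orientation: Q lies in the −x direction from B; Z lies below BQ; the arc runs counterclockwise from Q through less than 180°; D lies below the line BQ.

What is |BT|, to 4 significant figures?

62.79

Checks: |BQ| = 50.90 ✓; ∠(ZQ, QB) = 90.00° ✓; |ZT| = 10.80 ✓; ∠(ZT, TD) = 90.00° ✓; |TD| = 30.10 ✓; |BD| = 67.41 ✓.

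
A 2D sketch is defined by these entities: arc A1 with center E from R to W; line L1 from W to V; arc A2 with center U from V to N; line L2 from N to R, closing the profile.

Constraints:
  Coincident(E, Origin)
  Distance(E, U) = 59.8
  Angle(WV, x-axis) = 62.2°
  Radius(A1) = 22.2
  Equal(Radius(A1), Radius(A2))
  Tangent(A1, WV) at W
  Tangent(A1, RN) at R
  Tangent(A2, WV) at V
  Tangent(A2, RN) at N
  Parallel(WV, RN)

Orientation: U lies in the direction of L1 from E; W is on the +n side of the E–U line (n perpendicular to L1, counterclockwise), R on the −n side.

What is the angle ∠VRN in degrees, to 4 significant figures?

36.59°

The slot axis is L1's direction at 62.2°, so u = (cos 62.2°, sin 62.2°) = (0.4664, 0.8846) and n = (−sin 62.2°, cos 62.2°) = (-0.8846, 0.4664). E is at the origin and U lies 59.8 along u from E, so U = 59.8·u = (27.89, 52.90). Tangency of A1 to both parallel lines with radius 22.2 puts W and R at E ± 22.2·n: W = (-19.64, 10.35), R = (19.64, -10.35). Equal radii place V and N the same way about U: V = U + 22.2·n = (8.252, 63.25), N = U − 22.2·n = (47.53, 42.54). Then cos ∠VRN = RV·RN / (|RV||RN|), giving 36.59°.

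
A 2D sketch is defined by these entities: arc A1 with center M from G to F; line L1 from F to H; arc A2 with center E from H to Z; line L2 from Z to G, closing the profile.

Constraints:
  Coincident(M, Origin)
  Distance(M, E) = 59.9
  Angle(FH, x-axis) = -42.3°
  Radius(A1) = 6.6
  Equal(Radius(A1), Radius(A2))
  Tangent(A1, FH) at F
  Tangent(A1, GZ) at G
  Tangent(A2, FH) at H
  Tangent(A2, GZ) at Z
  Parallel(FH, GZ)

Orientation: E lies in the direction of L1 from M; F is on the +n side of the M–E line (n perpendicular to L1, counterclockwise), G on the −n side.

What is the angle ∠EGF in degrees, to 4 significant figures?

83.71°

The slot axis is L1's direction at -42.3°, so u = (cos -42.3°, sin -42.3°) = (0.7396, -0.6730) and n = (−sin -42.3°, cos -42.3°) = (0.6730, 0.7396). M is at the origin and E lies 59.9 along u from M, so E = 59.9·u = (44.30, -40.31). Tangency of A1 to both parallel lines with radius 6.6 puts F and G at M ± 6.6·n: F = (4.442, 4.882), G = (-4.442, -4.882). Then cos ∠EGF = GE·GF / (|GE||GF|), giving 83.71°.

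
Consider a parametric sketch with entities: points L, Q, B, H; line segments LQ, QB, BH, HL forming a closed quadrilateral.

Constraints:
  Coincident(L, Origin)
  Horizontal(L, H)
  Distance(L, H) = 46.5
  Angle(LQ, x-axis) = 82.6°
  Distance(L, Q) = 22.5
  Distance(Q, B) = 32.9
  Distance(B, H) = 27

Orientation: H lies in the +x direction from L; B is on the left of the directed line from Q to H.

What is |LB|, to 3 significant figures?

43.4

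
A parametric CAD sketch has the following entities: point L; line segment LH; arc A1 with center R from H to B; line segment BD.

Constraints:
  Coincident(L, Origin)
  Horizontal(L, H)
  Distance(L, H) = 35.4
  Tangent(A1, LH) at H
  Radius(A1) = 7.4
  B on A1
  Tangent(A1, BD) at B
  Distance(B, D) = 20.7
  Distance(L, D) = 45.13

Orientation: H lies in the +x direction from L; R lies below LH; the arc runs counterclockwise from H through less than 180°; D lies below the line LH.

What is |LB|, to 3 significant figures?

29.9

Checks: |LH| = 35.40 ✓; |RB| = 7.400 ✓; ∠(RB, BD) = 90.00° ✓; |BD| = 20.70 ✓; |LD| = 45.13 ✓.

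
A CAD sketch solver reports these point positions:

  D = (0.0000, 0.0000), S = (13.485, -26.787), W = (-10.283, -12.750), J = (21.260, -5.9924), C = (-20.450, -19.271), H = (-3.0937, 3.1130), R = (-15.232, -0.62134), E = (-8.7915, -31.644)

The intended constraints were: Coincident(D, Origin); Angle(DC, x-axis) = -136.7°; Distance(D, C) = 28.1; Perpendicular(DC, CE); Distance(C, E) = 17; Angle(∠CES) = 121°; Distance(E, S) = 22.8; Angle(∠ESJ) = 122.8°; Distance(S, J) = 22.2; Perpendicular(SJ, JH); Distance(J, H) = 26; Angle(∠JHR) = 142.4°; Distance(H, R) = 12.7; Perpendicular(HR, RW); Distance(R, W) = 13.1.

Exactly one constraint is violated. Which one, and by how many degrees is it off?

Perpendicular(HR, RW) — off by 5.10°.

D = (0.00, 0.00) ✓; DC at -136.7° ✓; |DC| = 28.10 ✓; ∠(DC, CE) = 90.00° ✓; |CE| = 17.00 ✓; ∠CES = 121.0° ✓; |ES| = 22.80 ✓; ∠ESJ = 122.8° ✓; |SJ| = 22.20 ✓; ∠(SJ, JH) = 90.00° ✓; |JH| = 26.00 ✓; ∠JHR = 142.4° ✓; |HR| = 12.70 ✓; ∠(HR, RW) = 95.10° ✗; |RW| = 13.10 ✓.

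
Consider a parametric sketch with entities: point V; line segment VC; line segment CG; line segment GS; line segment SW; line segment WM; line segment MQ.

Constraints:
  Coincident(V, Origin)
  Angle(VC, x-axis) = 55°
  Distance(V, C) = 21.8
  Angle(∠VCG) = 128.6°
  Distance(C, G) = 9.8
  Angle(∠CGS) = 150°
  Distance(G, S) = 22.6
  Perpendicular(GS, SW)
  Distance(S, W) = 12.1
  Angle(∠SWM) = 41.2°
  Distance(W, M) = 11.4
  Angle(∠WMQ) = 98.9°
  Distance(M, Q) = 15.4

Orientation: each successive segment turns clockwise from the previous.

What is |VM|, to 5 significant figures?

35.301

The perpendicularity gives SW at right angles to GS, so SW runs at -116.40°; with |SW| = 12.1, W = (37.148, -2.4140). ∠SWM = 41.2° gives WM at 104.80° from the x-axis; with |WM| = 11.4, M = (34.236, 8.6078). Then |VM| = |M − V| = 35.301.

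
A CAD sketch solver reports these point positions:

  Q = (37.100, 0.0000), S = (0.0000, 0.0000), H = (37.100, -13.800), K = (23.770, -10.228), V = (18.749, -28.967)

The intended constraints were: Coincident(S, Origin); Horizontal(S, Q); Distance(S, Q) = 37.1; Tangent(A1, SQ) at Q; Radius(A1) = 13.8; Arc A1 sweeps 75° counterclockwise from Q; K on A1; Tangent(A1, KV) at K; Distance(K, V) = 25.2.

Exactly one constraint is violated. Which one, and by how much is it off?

Distance(K, V) = 25.2 — off by 5.80.

S = (0.00, 0.00) ✓; S.y = 0.00, Q.y = 0.00 ✓; |SQ| = 37.10 ✓; ∠(HQ, QS) = 90.00° ✓; |HQ| = 13.80 ✓; bearing(H→K) − bearing(H→Q) = 75.00° ✓; |HK| = 13.80 ✓; ∠(HK, KV) = 90.00° ✓; |KV| = 19.40 ✗.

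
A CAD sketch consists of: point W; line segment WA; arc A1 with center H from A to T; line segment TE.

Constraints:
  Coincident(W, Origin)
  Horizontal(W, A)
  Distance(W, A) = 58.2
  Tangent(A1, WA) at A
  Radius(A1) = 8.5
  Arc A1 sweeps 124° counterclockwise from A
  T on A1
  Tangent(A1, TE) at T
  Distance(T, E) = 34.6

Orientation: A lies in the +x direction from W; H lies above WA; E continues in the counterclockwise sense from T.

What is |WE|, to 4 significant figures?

62.17

On A1, A sits at bearing -90° from H; a 124° counterclockwise sweep puts T at bearing 34°, so T = H + 8.5·(cos 34°, sin 34°) = (65.25, 13.25). The tangent condition forces HT to be normal to TE, so TE runs along (−sin 34°, cos 34°); with |TE| = 34.6, E = (45.90, 41.94). Then |WE| = |E − W| = 62.17.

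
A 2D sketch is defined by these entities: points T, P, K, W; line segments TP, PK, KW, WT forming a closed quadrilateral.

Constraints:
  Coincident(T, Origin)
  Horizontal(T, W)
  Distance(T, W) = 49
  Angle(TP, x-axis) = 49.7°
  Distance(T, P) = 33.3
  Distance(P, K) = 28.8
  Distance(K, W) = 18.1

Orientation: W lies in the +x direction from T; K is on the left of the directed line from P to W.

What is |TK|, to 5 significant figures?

52.607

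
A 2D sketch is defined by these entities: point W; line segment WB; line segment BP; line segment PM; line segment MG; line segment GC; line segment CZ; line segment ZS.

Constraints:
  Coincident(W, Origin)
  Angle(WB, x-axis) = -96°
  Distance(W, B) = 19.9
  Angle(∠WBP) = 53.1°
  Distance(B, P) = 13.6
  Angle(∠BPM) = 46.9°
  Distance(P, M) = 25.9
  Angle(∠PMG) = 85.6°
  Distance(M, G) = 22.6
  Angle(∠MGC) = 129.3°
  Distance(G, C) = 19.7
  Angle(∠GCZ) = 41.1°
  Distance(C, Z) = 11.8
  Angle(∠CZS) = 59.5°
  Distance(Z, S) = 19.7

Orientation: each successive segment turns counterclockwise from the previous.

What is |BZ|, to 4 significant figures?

12.52

W is at the origin; WB runs at -96.0° with length 19.9, so B = (-2.080, -19.79). ∠WBP = 53.1° gives BP at 30.90° from the x-axis; with |BP| = 13.6, P = (9.590, -12.81). ∠BPM = 46.9° gives PM at 164.0° from the x-axis; with |PM| = 25.9, M = (-15.31, -5.668). ∠PMG = 85.6° gives MG at -101.6° from the x-axis; with |MG| = 22.6, G = (-19.85, -27.81). ∠MGC = 129.3° gives GC at -50.90° from the x-axis; with |GC| = 19.7, C = (-7.427, -43.09). ∠GCZ = 41.1° gives CZ at 88.00° from the x-axis; with |CZ| = 11.8, Z = (-7.015, -31.30). Then |BZ| = |Z − B| = 12.52.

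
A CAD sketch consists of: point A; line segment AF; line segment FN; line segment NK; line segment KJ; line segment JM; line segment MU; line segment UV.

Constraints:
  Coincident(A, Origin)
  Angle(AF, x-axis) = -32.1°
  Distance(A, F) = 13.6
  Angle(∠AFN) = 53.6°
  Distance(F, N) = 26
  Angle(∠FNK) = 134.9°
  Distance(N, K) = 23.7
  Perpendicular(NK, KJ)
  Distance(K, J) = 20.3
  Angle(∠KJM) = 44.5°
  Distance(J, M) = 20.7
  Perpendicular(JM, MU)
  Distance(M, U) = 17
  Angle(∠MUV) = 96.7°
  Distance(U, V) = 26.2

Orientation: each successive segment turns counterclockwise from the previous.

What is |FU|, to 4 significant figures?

46.78

A is at the origin; AF runs at -32.1° with length 13.6, so F = (11.52, -7.227). ∠AFN = 53.6° gives FN at 94.30° from the x-axis; with |FN| = 26.0, N = (9.571, 18.70). ∠FNK = 134.9° gives NK at 139.4° from the x-axis; with |NK| = 23.7, K = (-8.423, 34.12). The perpendicularity gives KJ at right angles to NK, so KJ runs at -130.6°; with |KJ| = 20.3, J = (-21.63, 18.71). ∠KJM = 44.5° gives JM at 4.900° from the x-axis; with |JM| = 20.7, M = (-1.010, 20.48). JM ⟂ MU, so MU runs at 94.90°; with |MU| = 17.0, U = (-2.462, 37.42). Then |FU| = |U − F| = 46.78.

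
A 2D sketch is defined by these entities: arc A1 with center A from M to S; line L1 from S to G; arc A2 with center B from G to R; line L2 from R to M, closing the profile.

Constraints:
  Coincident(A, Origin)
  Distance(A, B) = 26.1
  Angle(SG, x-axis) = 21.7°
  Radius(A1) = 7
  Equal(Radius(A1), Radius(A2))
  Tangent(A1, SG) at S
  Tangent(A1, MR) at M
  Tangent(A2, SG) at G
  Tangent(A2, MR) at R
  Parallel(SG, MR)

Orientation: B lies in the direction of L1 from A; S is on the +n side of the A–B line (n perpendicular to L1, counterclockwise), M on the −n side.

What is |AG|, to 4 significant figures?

27.02

The slot axis is L1's direction at 21.7°, so u = (cos 21.7°, sin 21.7°) = (0.9291, 0.3697) and n = (−sin 21.7°, cos 21.7°) = (-0.3697, 0.9291). A is at the origin and B lies 26.1 along u from A, so B = 26.1·u = (24.25, 9.650). Tangency of A1 to both parallel lines with radius 7.0 puts S and M at A ± 7.0·n: S = (-2.588, 6.504), M = (2.588, -6.504). Equal radii place G and R the same way about B: G = B + 7.0·n = (21.66, 16.15), R = B − 7.0·n = (26.84, 3.146). Then |AG| = |G − A| = 27.02.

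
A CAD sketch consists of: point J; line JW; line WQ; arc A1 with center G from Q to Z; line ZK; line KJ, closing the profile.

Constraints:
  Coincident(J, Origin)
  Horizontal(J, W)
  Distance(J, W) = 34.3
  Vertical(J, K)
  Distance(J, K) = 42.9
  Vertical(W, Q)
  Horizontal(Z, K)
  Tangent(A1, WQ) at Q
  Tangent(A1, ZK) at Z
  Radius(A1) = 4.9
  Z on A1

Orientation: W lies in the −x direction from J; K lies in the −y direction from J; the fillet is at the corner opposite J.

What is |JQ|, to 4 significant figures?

51.19

The virtual corner opposite J is at (-34.30, -42.90). The tangent condition forces GQ to be normal to WQ and the tangent condition forces GZ to be normal to ZK, with radius 4.9, so the center G sits 4.9 in from both sides at G = (-29.40, -38.00). That places the tangent points at Q = (-34.30, -38.00) on WQ and Z = (-29.40, -42.90) on ZK. Then |JQ| = |Q − J| = 51.19.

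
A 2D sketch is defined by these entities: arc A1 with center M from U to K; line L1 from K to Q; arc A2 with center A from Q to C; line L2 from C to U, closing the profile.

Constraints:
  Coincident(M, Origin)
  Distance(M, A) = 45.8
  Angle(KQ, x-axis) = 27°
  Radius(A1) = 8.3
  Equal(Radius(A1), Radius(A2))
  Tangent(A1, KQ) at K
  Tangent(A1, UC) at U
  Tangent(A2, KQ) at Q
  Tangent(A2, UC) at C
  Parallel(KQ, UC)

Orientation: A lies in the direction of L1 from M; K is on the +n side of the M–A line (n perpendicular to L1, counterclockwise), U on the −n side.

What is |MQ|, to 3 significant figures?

46.5

The slot axis is L1's direction at 27.0°, so u = (cos 27.0°, sin 27.0°) = (0.891, 0.454) and n = (−sin 27.0°, cos 27.0°) = (-0.454, 0.891). M is at the origin and A lies 45.8 along u from M, so A = 45.8·u = (40.8, 20.8). Tangency of A1 to both parallel lines with radius 8.3 puts K and U at M ± 8.3·n: K = (-3.77, 7.40), U = (3.77, -7.40). Equal radii place Q and C the same way about A: Q = A + 8.3·n = (37.0, 28.2), C = A − 8.3·n = (44.6, 13.4). Then |MQ| = |Q − M| = 46.5.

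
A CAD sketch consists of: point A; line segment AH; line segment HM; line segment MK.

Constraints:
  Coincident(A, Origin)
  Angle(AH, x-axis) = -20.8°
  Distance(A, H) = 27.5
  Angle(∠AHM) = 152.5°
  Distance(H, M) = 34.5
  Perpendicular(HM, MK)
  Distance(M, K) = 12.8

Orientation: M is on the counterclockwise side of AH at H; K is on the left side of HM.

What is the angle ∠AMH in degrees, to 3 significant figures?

12.2°

A is at the origin; AH runs at -20.8° with length 27.5, so H = 27.5·(cos -20.8°, sin -20.8°) = (25.7, -9.77). ∠AHM = 152.5°, so HM runs at -20.8° + (180° − 152.5°) = 6.70° from the x-axis; with |HM| = 34.5, M = H + 34.5·(cos 6.70°, sin 6.70°) = (60.0, -5.74). Then cos ∠AMH = MA·MH / (|MA||MH|), giving 12.2°.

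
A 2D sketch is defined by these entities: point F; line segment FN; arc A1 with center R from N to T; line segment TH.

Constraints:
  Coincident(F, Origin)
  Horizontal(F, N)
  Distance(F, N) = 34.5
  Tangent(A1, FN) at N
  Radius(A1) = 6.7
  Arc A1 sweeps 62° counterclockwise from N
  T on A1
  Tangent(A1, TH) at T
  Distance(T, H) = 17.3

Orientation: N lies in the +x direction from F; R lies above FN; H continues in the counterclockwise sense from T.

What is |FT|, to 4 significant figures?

40.57

F is at the origin; FN is horizontal with |FN| = 34.5 and N on the +x side, so N = (34.50, 0.000). The tangent condition forces RN to be normal to FN, so R = N + (0, 6.7) = (34.50, 6.700). On A1, N sits at bearing -90° from R; a 62° counterclockwise sweep puts T at bearing -28°, so T = R + 6.7·(cos -28°, sin -28°) = (40.42, 3.555). Then |FT| = |T − F| = 40.57.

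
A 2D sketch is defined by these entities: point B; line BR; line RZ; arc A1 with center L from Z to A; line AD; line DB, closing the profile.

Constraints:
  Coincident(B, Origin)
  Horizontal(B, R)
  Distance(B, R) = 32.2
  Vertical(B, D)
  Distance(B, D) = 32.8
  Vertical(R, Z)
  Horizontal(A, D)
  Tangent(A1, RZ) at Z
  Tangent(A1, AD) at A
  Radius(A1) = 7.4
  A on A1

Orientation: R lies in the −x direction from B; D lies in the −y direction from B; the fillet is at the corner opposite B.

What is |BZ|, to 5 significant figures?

41.012

B is at the origin; B and R share the same y with |BR| = 32.2 and R on the −x side, so R = (-32.200, 0.0000). BD is vertical with |BD| = 32.8 and D on the −y side, so D = (0.0000, -32.800). The virtual corner opposite B is at (-32.200, -32.800). The tangent condition forces LZ to be normal to RZ and the tangent condition forces LA to be normal to AD, with radius 7.4, so the center L sits 7.4 in from both sides at L = (-24.800, -25.400). That places the tangent points at Z = (-32.200, -25.400) on RZ and A = (-24.800, -32.800) on AD. Then |BZ| = |Z − B| = 41.012.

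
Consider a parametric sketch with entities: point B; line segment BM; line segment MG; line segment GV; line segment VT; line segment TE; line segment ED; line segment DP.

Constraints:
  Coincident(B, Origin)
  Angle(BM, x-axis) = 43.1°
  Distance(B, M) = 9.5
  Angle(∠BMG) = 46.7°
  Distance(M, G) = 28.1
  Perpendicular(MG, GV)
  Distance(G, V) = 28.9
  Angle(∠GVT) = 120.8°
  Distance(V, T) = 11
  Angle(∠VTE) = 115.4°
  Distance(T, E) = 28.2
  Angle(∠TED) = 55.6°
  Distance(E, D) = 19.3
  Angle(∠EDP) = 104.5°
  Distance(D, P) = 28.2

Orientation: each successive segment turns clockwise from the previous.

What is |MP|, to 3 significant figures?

45.5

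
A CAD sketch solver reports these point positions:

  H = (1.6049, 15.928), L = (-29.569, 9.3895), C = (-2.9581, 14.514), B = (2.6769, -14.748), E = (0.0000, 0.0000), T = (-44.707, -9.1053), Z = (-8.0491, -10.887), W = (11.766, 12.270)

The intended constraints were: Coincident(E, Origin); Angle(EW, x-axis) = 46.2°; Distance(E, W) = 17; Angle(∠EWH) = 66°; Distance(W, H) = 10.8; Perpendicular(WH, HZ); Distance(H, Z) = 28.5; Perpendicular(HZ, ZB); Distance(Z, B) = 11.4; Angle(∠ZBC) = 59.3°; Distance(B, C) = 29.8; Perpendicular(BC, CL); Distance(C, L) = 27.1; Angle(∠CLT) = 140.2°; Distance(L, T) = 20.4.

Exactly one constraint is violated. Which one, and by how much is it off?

Distance(L, T) = 20.4 — off by 3.50.

E = (0.00, 0.00) ✓; EW at 46.20° ✓; |EW| = 17.00 ✓; ∠EWH = 66.00° ✓; |WH| = 10.80 ✓; ∠(WH, HZ) = 90.00° ✓; |HZ| = 28.50 ✓; ∠(HZ, ZB) = 90.00° ✓; |ZB| = 11.40 ✓; ∠ZBC = 59.30° ✓; |BC| = 29.80 ✓; ∠(BC, CL) = 90.00° ✓; |CL| = 27.10 ✓; ∠CLT = 140.2° ✓; |LT| = 23.90 ✗.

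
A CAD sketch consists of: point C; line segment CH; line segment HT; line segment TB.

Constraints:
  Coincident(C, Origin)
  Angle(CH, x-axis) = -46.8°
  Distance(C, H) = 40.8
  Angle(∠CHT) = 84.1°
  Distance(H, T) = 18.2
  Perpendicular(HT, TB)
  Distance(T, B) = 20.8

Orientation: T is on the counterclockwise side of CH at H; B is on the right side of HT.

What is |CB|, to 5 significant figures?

62.961

C is at the origin; CH runs at -46.8° with length 40.8, so H = 40.8·(cos -46.8°, sin -46.8°) = (27.930, -29.742). ∠CHT = 84.1°, so HT runs at -46.8° + (180° − 84.1°) = 49.100° from the x-axis; with |HT| = 18.2, T = H + 18.2·(cos 49.100°, sin 49.100°) = (39.846, -15.985). The perpendicularity gives TB at right angles to HT; with |TB| = 20.8 on the right of HT, B = T + 20.8·(0.75585, -0.65474) = (55.568, -29.604). Then |CB| = |B − C| = 62.961.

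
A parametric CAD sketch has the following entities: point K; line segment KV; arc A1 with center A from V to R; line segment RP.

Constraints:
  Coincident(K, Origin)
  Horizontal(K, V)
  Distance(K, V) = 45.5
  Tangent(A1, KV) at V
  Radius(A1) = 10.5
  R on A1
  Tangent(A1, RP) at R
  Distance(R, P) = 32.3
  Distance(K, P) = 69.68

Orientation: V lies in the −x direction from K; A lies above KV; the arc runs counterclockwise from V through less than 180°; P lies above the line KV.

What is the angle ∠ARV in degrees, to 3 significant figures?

28.2°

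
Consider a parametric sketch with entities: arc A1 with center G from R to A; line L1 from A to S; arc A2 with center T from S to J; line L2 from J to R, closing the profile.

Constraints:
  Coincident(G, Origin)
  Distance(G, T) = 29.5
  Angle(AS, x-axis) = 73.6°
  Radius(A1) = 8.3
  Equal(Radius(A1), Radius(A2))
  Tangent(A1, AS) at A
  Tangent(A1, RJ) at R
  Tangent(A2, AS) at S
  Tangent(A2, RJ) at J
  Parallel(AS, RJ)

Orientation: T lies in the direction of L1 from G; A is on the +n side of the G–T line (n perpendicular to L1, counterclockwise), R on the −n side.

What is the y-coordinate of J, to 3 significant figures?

26.0

The slot axis is L1's direction at 73.6°, so u = (cos 73.6°, sin 73.6°) = (0.282, 0.959) and n = (−sin 73.6°, cos 73.6°) = (-0.959, 0.282). G is at the origin and T lies 29.5 along u from G, so T = 29.5·u = (8.33, 28.3). Tangency of A1 to both parallel lines with radius 8.3 puts A and R at G ± 8.3·n: A = (-7.96, 2.34), R = (7.96, -2.34). Equal radii place S and J the same way about T: S = T + 8.3·n = (0.367, 30.6), J = T − 8.3·n = (16.3, 26.0). So J.y = 26.0.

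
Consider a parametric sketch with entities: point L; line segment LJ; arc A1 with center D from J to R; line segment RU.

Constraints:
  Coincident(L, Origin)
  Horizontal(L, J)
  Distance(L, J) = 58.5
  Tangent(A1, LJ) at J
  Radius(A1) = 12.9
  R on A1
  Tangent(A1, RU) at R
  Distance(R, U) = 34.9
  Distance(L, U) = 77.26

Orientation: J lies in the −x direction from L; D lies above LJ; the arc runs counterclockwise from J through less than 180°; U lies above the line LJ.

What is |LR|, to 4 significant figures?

49.62

L is at the origin; L and J share the same y with |LJ| = 58.5 and J on the −x side, so J = (-58.50, 0.000). A1 meets LJ tangentially, so DJ is at right angles to LJ, so D = J + (0, 12.9) = (-58.50, 12.90). Since DR ⟂ RU (tangency), |DU| = √(12.9² + 34.9²) = 37.21 regardless of where R sits on A1. So U lies on both circle(L, 77.26) and circle(D, 37.21); the above-LJ intersection is U = (-58.81, 50.11). R is the foot of the tangent from U: R = (-46.44, 17.47).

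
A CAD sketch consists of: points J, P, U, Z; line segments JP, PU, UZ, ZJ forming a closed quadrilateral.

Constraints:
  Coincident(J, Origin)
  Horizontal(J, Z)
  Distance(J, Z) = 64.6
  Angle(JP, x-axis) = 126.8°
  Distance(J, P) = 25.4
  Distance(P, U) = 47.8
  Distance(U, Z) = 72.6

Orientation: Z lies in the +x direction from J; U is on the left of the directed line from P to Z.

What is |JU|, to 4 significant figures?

57.92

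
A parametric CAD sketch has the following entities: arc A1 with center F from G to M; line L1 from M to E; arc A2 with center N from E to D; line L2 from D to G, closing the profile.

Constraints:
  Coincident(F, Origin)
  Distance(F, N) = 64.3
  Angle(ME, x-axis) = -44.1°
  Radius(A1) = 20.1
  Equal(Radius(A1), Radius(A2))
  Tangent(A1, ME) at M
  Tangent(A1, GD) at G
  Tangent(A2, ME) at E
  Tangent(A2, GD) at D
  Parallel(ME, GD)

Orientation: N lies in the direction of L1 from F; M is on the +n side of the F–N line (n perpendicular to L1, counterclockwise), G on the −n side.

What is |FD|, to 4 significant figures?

67.37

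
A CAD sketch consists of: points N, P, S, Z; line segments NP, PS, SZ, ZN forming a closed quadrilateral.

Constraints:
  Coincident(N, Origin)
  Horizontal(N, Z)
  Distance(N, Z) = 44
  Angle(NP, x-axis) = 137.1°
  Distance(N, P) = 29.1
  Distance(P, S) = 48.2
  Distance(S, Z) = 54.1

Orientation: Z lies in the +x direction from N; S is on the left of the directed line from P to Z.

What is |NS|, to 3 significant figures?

50.9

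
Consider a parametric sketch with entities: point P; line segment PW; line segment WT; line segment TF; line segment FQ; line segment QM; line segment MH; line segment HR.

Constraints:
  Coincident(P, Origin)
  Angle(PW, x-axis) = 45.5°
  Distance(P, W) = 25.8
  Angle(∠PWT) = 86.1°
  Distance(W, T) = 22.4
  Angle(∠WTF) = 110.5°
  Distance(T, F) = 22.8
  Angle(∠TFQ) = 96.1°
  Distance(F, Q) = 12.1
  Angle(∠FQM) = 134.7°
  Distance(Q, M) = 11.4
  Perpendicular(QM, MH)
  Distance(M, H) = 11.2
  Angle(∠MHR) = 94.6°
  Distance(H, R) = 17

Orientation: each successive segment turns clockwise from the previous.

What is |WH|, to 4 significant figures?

17.58

P is at the origin; PW runs at 45.5° with length 25.8, so W = (18.08, 18.40). ∠PWT = 86.1° gives WT at -48.40° from the x-axis; with |WT| = 22.4, T = (32.96, 1.651). ∠WTF = 110.5° gives TF at -117.9° from the x-axis; with |TF| = 22.8, F = (22.29, -18.50). ∠TFQ = 96.1° gives FQ at 158.2° from the x-axis; with |FQ| = 12.1, Q = (11.05, -14.01). ∠FQM = 134.7° gives QM at 112.9° from the x-axis; with |QM| = 11.4, M = (6.616, -3.504). QM ⟂ MH, so MH runs at 22.90°; with |MH| = 11.2, H = (16.93, 0.8546). Then |WH| = |H − W| = 17.58.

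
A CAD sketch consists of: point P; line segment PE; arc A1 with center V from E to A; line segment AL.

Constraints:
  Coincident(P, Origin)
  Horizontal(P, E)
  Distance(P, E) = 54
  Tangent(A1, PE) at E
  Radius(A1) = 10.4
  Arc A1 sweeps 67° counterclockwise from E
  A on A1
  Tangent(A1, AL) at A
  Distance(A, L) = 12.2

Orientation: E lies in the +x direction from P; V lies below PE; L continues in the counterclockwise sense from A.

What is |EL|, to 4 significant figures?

22.68

P is at the origin; PE is horizontal with |PE| = 54.0 and E on the +x side, so E = (54.00, 0.000). The tangent condition forces VE to be normal to PE, so V = E + (0, -10.4) = (54.00, -10.40). On A1, E sits at bearing 90° from V; a 67° counterclockwise sweep puts A at bearing 157°, so A = V + 10.4·(cos 157°, sin 157°) = (44.43, -6.336). Since A1 is tangent to AL there, VA ⟂ AL, so AL runs along (−sin 157°, cos 157°); with |AL| = 12.2, L = (39.66, -17.57). Then |EL| = |L − E| = 22.68.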